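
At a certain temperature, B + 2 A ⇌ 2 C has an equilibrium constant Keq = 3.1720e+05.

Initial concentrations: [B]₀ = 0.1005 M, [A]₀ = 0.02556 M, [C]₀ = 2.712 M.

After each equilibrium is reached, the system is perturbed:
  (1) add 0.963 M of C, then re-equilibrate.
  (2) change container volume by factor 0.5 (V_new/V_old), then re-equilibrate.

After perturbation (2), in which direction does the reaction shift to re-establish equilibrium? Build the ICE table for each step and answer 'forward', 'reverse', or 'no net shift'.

Direction: forward

Q₀ = 1.1202e+05 vs Keq = 3.1720e+05 ⇒ Q<K, forward
Step 1:
                    B           A           C
  init         0.1005     0.02556       2.712
  Δ         -0.004962   -0.009924    0.009924
  eq          0.09554     0.01564       2.722
  solve Keq expr → x = 0.004962; check Q = 3.1720e+05
Then add 0.963 M of C.
Step 2:
                    B           A           C
  init        0.09554     0.01564       3.685
  Δ          0.002609    0.005219   -0.005219
  eq          0.09815     0.02085        3.68
  solve Keq expr → x = -0.002609; check Q = 3.1720e+05
Then change container volume by factor 0.5 (V_new/V_old).
Step 3:
                    B           A           C
  init         0.1963     0.04171       7.359
  Δ         -0.005859    -0.01172     0.01172
  eq           0.1904     0.02999       7.371
  solve Keq expr → x = 0.005859; check Q = 3.1720e+05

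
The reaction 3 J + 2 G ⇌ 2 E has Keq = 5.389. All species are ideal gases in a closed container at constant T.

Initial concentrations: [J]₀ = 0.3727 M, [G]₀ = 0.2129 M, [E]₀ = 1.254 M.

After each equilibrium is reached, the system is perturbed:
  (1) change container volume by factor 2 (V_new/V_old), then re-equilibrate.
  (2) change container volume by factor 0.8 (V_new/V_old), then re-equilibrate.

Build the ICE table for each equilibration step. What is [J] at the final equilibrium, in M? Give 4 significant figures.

[J]_eq = 0.6521 M

Q₀ = 670.1 vs Keq = 5.389 ⇒ Q>K, reverse
Step 1:
                    J           G           E
  I            0.3727      0.2129       1.254
  C            0.4688      0.3125     -0.3125
  E            0.8415      0.5254      0.9415
  solve Keq expr → x = -0.1563; check Q = 5.389
Then change container volume by factor 2 (V_new/V_old).
Step 2:
                    J           G           E
  I            0.4207      0.2627      0.4707
  C            0.1534      0.1022     -0.1022
  E            0.5741      0.3649      0.3685
  solve Keq expr → x = -0.05112; check Q = 5.389
Then change container volume by factor 0.8 (V_new/V_old).
Step 3:
                    J           G           E
  I            0.7176      0.4562      0.4606
  C          -0.06549    -0.04366     0.04366
  E            0.6521      0.4125      0.5043
  solve Keq expr → x = 0.02183; check Q = 5.389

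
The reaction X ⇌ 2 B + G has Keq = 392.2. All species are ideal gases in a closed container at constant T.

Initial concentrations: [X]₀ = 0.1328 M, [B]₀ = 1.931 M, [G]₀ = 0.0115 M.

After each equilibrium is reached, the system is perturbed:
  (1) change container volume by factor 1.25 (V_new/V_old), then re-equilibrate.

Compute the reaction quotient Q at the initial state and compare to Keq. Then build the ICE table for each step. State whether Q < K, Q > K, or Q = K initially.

Q₀ = 0.3229; Q < K (proceeds forward)

Q₀ = 0.3229 vs Keq = 392.2 ⇒ Q<K, forward
Step 1:
                  X         B         G
  init       0.1328     1.931    0.0115
  Δ         -0.1311    0.2621    0.1311
  eq       0.001748     2.193    0.1426
  solve Keq expr → x = 0.1311; check Q = 392.2
Then change container volume by factor 1.25 (V_new/V_old).
Step 2:
                  X         B         G
  init     0.001399     1.754     0.114
  Δ       -4.9854e-04 9.9708e-04 4.9854e-04
  eq      9.0000e-04     1.755    0.1145
  solve Keq expr → x = 4.9854e-04; check Q = 392.2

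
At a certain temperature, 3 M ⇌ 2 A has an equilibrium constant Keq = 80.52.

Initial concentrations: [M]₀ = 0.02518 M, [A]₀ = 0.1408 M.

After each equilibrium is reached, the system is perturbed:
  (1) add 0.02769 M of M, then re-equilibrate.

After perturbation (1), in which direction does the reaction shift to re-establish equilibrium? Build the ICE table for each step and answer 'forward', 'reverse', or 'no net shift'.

Direction: forward

Q₀ = 1242 vs Keq = 80.52 ⇒ Q>K, reverse
Step 1:
                   M          A
  I          0.02518     0.1408
  C          0.03117   -0.02078
  E          0.05635       0.12
  solve Keq expr → x = -0.01039; check Q = 80.52
Then add 0.02769 M of M.
Step 2:
                   M          A
  I          0.08404       0.12
  C         -0.02299    0.01533
  E          0.06105     0.1353
  solve Keq expr → x = 0.007663; check Q = 80.52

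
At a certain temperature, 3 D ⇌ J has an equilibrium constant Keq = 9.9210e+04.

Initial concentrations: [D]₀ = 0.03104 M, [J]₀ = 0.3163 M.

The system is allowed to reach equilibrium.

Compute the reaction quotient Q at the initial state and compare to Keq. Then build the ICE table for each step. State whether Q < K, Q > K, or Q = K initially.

Q₀ = 1.0576e+04; Q < K (proceeds forward)

Q₀ = 1.0576e+04 vs Keq = 9.9210e+04 ⇒ Q<K, forward
Step 1:
                   D          J
  I          0.03104     0.3163
  C         -0.01624   0.005413
  E           0.0148     0.3217
  solve Keq expr → x = 0.005413; check Q = 9.9210e+04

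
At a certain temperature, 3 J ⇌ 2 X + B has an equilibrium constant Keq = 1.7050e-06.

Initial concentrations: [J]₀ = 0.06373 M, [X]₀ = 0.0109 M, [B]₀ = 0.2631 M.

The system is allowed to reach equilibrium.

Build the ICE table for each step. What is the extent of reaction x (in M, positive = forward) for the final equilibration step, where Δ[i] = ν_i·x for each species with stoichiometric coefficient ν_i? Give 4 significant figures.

x = -0.005421 M

Q₀ = 0.1208 vs Keq = 1.7050e-06 ⇒ Q>K, reverse
Step 1:
                  J         X         B
  Initial   0.06373    0.0109    0.2631
  Change    0.01626  -0.01084 -0.005421
  Equil     0.07999 5.8197e-05    0.2577
  solve Keq expr → x = -0.005421; check Q = 1.7050e-06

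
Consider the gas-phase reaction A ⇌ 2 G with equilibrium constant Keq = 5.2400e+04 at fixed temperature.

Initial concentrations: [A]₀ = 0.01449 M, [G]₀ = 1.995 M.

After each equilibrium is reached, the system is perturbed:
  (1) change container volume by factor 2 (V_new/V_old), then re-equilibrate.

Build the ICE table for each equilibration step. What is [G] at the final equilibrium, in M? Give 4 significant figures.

[G]_eq = 1.012 M

Q₀ = 274.7 vs Keq = 5.2400e+04 ⇒ Q<K, forward
Step 1:
                    A           G
  I           0.01449       1.995
  C          -0.01441     0.02882
  E        7.8165e-05       2.024
  solve Keq expr → x = 0.01441; check Q = 5.2400e+04
Then change container volume by factor 2 (V_new/V_old).
Step 2:
                    A           G
  I        3.9083e-05       1.012
  C       -1.9540e-05  3.9080e-05
  E        1.9543e-05       1.012
  solve Keq expr → x = 1.9540e-05; check Q = 5.2400e+04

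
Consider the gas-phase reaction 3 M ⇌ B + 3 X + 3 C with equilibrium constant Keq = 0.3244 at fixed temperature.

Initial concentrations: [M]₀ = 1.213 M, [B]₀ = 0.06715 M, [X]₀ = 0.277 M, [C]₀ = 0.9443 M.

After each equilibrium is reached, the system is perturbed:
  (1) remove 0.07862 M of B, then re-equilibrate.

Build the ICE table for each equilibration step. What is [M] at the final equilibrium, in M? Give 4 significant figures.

Q₀ = 6.7334e-04 vs Keq = 0.3244 ⇒ Q<K, forward
Step 1:
                    M           B           X           C
  Initial       1.213     0.06715       0.277      0.9443
  Change      -0.4119      0.1373      0.4119      0.4119
  Equil        0.8011      0.2045      0.6889       1.356
  solve Keq expr → x = 0.1373; check Q = 0.3244
Then remove 0.07862 M of B.
Step 2:
                    M           B           X           C
  Initial      0.8011      0.1258      0.6889       1.356
  Change     -0.03798     0.01266     0.03798     0.03798
  Equil        0.7631      0.1385      0.7269       1.394
  solve Keq expr → x = 0.01266; check Q = 0.3244

[M]_eq = 0.7631 M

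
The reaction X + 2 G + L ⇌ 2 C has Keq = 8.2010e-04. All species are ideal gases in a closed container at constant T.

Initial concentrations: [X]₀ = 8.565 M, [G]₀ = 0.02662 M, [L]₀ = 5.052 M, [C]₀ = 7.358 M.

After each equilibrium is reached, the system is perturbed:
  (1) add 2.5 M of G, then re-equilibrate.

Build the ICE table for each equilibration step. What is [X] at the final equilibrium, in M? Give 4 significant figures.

Q₀ = 1766 vs Keq = 8.2010e-04 ⇒ Q>K, reverse
Step 1:
                   X          G          L          C
  init         8.565    0.02662      5.052      7.358
  Δ            2.887      5.774      2.887     -5.774
  eq           11.45      5.801      7.939      1.584
  solve Keq expr → x = -2.887; check Q = 8.2010e-04
Then add 2.5 M of G.
Step 2:
                   X          G          L          C
  init         11.45      8.301      7.939      1.584
  Δ          -0.2461    -0.4922    -0.2461     0.4922
  eq           11.21      7.808      7.693      2.076
  solve Keq expr → x = 0.2461; check Q = 8.2010e-04

[X]_eq = 11.21 M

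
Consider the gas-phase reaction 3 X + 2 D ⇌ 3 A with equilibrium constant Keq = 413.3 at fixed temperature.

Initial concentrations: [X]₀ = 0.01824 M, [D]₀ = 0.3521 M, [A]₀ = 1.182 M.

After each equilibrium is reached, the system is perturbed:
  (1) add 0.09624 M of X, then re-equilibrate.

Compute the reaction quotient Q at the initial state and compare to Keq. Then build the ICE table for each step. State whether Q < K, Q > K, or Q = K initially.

Q₀ = 2.1951e+06 vs Keq = 413.3 ⇒ Q>K, reverse
Step 1:
                   X          D          A
  init       0.01824     0.3521      1.182
  Δ           0.1966     0.1311    -0.1966
  eq          0.2148     0.4832     0.9854
  solve Keq expr → x = -0.06553; check Q = 413.3
Then add 0.09624 M of X.
Step 2:
                   X          D          A
  init        0.3111     0.4832     0.9854
  Δ         -0.06653   -0.04435    0.06653
  eq          0.2446     0.4388      1.052
  solve Keq expr → x = 0.02218; check Q = 413.3

Q₀ = 2.1951e+06; Q > K (proceeds reverse)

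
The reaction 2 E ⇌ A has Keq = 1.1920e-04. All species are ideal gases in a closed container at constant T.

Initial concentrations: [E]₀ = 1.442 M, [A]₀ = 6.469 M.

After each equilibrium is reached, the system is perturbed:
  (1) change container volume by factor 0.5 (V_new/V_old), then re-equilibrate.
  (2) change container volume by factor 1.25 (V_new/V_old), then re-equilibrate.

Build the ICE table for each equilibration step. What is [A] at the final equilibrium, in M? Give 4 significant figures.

[A]_eq = 0.06242 M

Q₀ = 3.111 vs Keq = 1.1920e-04 ⇒ Q>K, reverse
Step 1:
                    E           A
  I             1.442       6.469
  C             12.89      -6.445
  E             14.33     0.02448
  solve Keq expr → x = -6.445; check Q = 1.1920e-04
Then change container volume by factor 0.5 (V_new/V_old).
Step 2:
                    E           A
  I             28.66     0.04896
  C          -0.09661      0.0483
  E             28.57     0.09727
  solve Keq expr → x = 0.0483; check Q = 1.1920e-04
Then change container volume by factor 1.25 (V_new/V_old).
Step 3:
                    E           A
  I             22.85     0.07781
  C           0.03079    -0.01539
  E             22.88     0.06242
  solve Keq expr → x = -0.01539; check Q = 1.1920e-04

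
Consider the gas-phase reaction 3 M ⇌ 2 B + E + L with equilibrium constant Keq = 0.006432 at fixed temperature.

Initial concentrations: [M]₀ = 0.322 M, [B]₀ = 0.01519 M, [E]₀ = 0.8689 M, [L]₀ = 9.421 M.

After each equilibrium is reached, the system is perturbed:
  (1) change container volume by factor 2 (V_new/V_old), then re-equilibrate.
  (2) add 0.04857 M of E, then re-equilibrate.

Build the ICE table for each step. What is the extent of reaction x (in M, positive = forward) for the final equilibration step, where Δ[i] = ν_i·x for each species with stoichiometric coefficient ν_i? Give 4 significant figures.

Q₀ = 0.05657 vs Keq = 0.006432 ⇒ Q>K, reverse
Step 1:
                   M          B          E          L
  I            0.322    0.01519     0.8689      9.421
  C          0.01455    -0.0097   -0.00485   -0.00485
  E           0.3366    0.00549      0.864      9.416
  solve Keq expr → x = -0.00485; check Q = 0.006432
Then change container volume by factor 2 (V_new/V_old).
Step 2:
                   M          B          E          L
  I           0.1683   0.002745      0.432      4.708
  C        -0.001618   0.001078 5.3925e-04 5.3925e-04
  E           0.1667   0.003823     0.4326      4.709
  solve Keq expr → x = 5.3925e-04; check Q = 0.006432
Then add 0.04857 M of E.
Step 3:
                   M          B          E          L
  I           0.1667   0.003823     0.4811      4.709
  C       2.8274e-04 -1.8849e-04 -9.4245e-05 -9.4245e-05
  E           0.1669   0.003635      0.481      4.709
  solve Keq expr → x = -9.4245e-05; check Q = 0.006432

x = -9.4245e-05 M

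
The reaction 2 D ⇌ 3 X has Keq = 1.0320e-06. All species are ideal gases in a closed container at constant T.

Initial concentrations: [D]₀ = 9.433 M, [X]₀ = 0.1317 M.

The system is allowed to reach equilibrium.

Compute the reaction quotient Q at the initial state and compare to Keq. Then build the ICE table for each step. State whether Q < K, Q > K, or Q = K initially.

Q₀ = 2.5672e-05 vs Keq = 1.0320e-06 ⇒ Q>K, reverse
Step 1:
                   D          X
  Initial      9.433     0.1317
  Change      0.0576    -0.0864
  Equil        9.491     0.0453
  solve Keq expr → x = -0.0288; check Q = 1.0320e-06

Q₀ = 2.5672e-05; Q > K (proceeds reverse)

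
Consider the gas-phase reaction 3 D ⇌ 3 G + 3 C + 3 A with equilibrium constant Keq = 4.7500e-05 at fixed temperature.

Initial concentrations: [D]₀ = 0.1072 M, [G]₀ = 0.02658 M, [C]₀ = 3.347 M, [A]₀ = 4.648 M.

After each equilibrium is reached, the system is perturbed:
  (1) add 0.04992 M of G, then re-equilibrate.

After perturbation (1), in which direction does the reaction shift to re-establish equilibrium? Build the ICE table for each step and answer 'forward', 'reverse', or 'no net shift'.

Direction: reverse

Q₀ = 57.39 vs Keq = 4.7500e-05 ⇒ Q>K, reverse
Step 1:
                    D           G           C           A
  init         0.1072     0.02658       3.347       4.648
  Δ           0.02627    -0.02627    -0.02627    -0.02627
  eq           0.1335  3.1494e-04       3.321       4.622
  solve Keq expr → x = -0.008755; check Q = 4.7500e-05
Then add 0.04992 M of G.
Step 2:
                    D           G           C           A
  init         0.1335     0.05023       3.321       4.622
  Δ           0.04979    -0.04979    -0.04979    -0.04979
  eq           0.1833  4.4380e-04       3.271       4.572
  solve Keq expr → x = -0.0166; check Q = 4.7500e-05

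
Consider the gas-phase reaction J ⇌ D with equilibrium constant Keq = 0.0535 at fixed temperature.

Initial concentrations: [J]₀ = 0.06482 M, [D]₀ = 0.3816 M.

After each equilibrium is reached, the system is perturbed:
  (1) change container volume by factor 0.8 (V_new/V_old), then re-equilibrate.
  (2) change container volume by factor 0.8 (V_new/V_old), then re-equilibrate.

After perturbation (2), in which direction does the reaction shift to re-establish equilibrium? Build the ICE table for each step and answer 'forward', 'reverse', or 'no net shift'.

Direction: no net shift

Q₀ = 5.887 vs Keq = 0.0535 ⇒ Q>K, reverse
Step 1:
                  J         D
  init      0.06482    0.3816
  Δ          0.3589   -0.3589
  eq         0.4237   0.02267
  solve Keq expr → x = -0.3589; check Q = 0.0535
Then change container volume by factor 0.8 (V_new/V_old).
Step 2:
                  J         D
  init       0.5297   0.02834
  Δ               0         0
  eq         0.5297   0.02834
  solve Keq expr → x = 0; check Q = 0.0535
Then change container volume by factor 0.8 (V_new/V_old).
Step 3:
                  J         D
  init       0.6621   0.03542
  Δ               0         0
  eq         0.6621   0.03542
  solve Keq expr → x = 0; check Q = 0.0535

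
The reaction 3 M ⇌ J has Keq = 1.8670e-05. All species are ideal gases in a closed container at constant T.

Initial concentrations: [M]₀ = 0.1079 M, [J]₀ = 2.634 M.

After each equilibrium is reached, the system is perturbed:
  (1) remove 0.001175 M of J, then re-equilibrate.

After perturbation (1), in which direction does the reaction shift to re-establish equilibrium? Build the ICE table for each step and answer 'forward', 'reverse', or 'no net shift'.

Q₀ = 2097 vs Keq = 1.8670e-05 ⇒ Q>K, reverse
Step 1:
                  M         J
  Initial    0.1079     2.634
  Change      7.874    -2.625
  Equil       7.981  0.009493
  solve Keq expr → x = -2.625; check Q = 1.8670e-05
Then remove 0.001175 M of J.
Step 2:
                  M         J
  Initial     7.981  0.008318
  Change  -0.003488  0.001163
  Equil       7.978   0.00948
  solve Keq expr → x = 0.001163; check Q = 1.8670e-05

Direction: forward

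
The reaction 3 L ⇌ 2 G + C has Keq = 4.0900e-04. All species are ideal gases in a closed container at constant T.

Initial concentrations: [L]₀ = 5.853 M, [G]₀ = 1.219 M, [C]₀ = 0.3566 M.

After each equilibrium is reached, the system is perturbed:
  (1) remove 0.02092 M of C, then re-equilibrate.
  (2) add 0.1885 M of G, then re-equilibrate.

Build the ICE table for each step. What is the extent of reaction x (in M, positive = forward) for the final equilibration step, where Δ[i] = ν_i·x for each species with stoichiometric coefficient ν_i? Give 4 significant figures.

Q₀ = 0.002643 vs Keq = 4.0900e-04 ⇒ Q>K, reverse
Step 1:
                  L         G         C
  I           5.853     1.219    0.3566
  C          0.5892   -0.3928   -0.1964
  E           6.442    0.8262    0.1602
  solve Keq expr → x = -0.1964; check Q = 4.0900e-04
Then remove 0.02092 M of C.
Step 2:
                  L         G         C
  I           6.442    0.8262    0.1393
  C        -0.03205   0.02137   0.01068
  E            6.41    0.8476      0.15
  solve Keq expr → x = 0.01068; check Q = 4.0900e-04
Then add 0.1885 M of G.
Step 3:
                  L         G         C
  I            6.41     1.036      0.15
  C         0.09374  -0.06249  -0.03125
  E           6.504    0.9736    0.1187
  solve Keq expr → x = -0.03125; check Q = 4.0900e-04

x = -0.03125 M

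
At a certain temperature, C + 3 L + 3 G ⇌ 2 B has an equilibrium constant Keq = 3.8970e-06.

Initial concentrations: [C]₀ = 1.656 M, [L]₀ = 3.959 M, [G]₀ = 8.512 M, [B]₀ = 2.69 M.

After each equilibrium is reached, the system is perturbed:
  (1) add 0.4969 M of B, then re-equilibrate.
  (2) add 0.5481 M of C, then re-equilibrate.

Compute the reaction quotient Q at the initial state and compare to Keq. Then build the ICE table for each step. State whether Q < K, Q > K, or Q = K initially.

Q₀ = 1.1418e-04; Q > K (proceeds reverse)

Q₀ = 1.1418e-04 vs Keq = 3.8970e-06 ⇒ Q>K, reverse
Step 1:
                    C           L           G           B
  Initial       1.656       3.959       8.512        2.69
  Change       0.6334         1.9         1.9      -1.267
  Equil         2.289       5.859       10.41       1.423
  solve Keq expr → x = -0.6334; check Q = 3.8970e-06
Then add 0.4969 M of B.
Step 2:
                    C           L           G           B
  Initial       2.289       5.859       10.41        1.92
  Change         0.12        0.36        0.36       -0.24
  Equil         2.409       6.219       10.77        1.68
  solve Keq expr → x = -0.12; check Q = 3.8970e-06
Then add 0.5481 M of C.
Step 3:
                    C           L           G           B
  Initial       2.957       6.219       10.77        1.68
  Change     -0.04127     -0.1238     -0.1238     0.08254
  Equil         2.916       6.095       10.65       1.763
  solve Keq expr → x = 0.04127; check Q = 3.8970e-06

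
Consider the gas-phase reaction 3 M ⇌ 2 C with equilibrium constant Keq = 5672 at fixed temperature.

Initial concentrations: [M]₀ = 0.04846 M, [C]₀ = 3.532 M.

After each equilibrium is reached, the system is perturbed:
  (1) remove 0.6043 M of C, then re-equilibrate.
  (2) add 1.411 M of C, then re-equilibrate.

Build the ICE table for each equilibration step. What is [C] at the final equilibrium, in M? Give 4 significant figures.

[C]_eq = 4.273 M

Q₀ = 1.0962e+05 vs Keq = 5672 ⇒ Q>K, reverse
Step 1:
                  M         C
  init      0.04846     3.532
  Δ         0.08027  -0.05351
  eq         0.1287     3.478
  solve Keq expr → x = -0.02676; check Q = 5672
Then remove 0.6043 M of C.
Step 2:
                  M         C
  init       0.1287     2.874
  Δ        -0.01511   0.01008
  eq         0.1136     2.884
  solve Keq expr → x = 0.005038; check Q = 5672
Then add 1.411 M of C.
Step 3:
                  M         C
  init       0.1136     4.295
  Δ         0.03403  -0.02268
  eq         0.1476     4.273
  solve Keq expr → x = -0.01134; check Q = 5672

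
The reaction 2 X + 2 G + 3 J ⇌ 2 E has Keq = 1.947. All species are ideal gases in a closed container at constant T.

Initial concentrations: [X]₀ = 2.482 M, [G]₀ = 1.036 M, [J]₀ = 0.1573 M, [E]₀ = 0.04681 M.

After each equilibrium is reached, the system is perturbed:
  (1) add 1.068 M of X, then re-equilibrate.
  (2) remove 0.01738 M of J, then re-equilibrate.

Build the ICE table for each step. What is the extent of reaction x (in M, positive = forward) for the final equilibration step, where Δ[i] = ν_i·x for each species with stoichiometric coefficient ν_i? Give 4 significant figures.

x = -0.004191 M

Q₀ = 0.08515 vs Keq = 1.947 ⇒ Q<K, forward
Step 1:
                    X           G           J           E
  Initial       2.482       1.036      0.1573     0.04681
  Change     -0.04467    -0.04467      -0.067     0.04467
  Equil         2.437      0.9913      0.0903     0.09148
  solve Keq expr → x = 0.02233; check Q = 1.947
Then add 1.068 M of X.
Step 2:
                    X           G           J           E
  Initial       3.505      0.9913      0.0903     0.09148
  Change    -0.009368   -0.009368    -0.01405    0.009368
  Equil         3.496       0.982     0.07624      0.1008
  solve Keq expr → x = 0.004684; check Q = 1.947
Then remove 0.01738 M of J.
Step 3:
                    X           G           J           E
  Initial       3.496       0.982     0.05886      0.1008
  Change     0.008382    0.008382     0.01257   -0.008382
  Equil         3.504      0.9903     0.07144     0.09246
  solve Keq expr → x = -0.004191; check Q = 1.947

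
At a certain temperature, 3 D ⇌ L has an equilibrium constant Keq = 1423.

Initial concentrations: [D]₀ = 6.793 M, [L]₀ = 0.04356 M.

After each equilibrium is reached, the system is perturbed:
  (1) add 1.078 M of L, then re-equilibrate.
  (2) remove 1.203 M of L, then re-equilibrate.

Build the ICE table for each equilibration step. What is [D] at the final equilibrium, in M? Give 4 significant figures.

Q₀ = 1.3896e-04 vs Keq = 1423 ⇒ Q<K, forward
Step 1:
                    D           L
  init          6.793     0.04356
  Δ            -6.676       2.225
  eq           0.1168       2.269
  solve Keq expr → x = 2.225; check Q = 1423
Then add 1.078 M of L.
Step 2:
                    D           L
  init         0.1168       3.347
  Δ           0.01609   -0.005364
  eq           0.1329       3.342
  solve Keq expr → x = -0.005364; check Q = 1423
Then remove 1.203 M of L.
Step 3:
                    D           L
  init         0.1329       2.139
  Δ          -0.01826    0.006088
  eq           0.1147       2.145
  solve Keq expr → x = 0.006088; check Q = 1423

[D]_eq = 0.1147 M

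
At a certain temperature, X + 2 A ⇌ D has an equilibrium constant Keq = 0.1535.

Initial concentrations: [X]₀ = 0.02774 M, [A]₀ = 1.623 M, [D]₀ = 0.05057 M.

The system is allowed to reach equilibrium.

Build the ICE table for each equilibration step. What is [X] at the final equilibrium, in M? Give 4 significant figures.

Q₀ = 0.6921 vs Keq = 0.1535 ⇒ Q>K, reverse
Step 1:
                    X           A           D
  init        0.02774       1.623     0.05057
  Δ           0.02696     0.05392    -0.02696
  eq           0.0547       1.677     0.02361
  solve Keq expr → x = -0.02696; check Q = 0.1535

[X]_eq = 0.0547 M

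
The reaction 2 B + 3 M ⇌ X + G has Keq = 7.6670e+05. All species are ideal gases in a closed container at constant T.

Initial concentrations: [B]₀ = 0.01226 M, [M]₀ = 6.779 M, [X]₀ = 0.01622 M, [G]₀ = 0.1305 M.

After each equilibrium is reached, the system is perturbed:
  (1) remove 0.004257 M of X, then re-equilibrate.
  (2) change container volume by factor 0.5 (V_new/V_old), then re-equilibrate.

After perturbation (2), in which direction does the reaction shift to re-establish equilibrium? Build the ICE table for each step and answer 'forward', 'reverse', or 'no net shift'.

Q₀ = 0.0452 vs Keq = 7.6670e+05 ⇒ Q<K, forward
Step 1:
                  B         M         X         G
  init      0.01226     6.779   0.01622    0.1305
  Δ        -0.01226  -0.01838  0.006128  0.006128
  eq      3.5900e-06     6.761   0.02235    0.1366
  solve Keq expr → x = 0.006128; check Q = 7.6670e+05
Then remove 0.004257 M of X.
Step 2:
                  B         M         X         G
  init    3.5900e-06     6.761   0.01809    0.1366
  Δ       -3.5995e-07 -5.3993e-07 1.7998e-07 1.7998e-07
  eq      3.2301e-06     6.761   0.01809    0.1366
  solve Keq expr → x = 1.7998e-07; check Q = 7.6670e+05
Then change container volume by factor 0.5 (V_new/V_old).
Step 3:
                  B         M         X         G
  init    6.4602e-06     13.52   0.03618    0.2733
  Δ       -4.1761e-06 -6.2641e-06 2.0880e-06 2.0880e-06
  eq      2.2841e-06     13.52   0.03618    0.2733
  solve Keq expr → x = 2.0880e-06; check Q = 7.6670e+05

Direction: forward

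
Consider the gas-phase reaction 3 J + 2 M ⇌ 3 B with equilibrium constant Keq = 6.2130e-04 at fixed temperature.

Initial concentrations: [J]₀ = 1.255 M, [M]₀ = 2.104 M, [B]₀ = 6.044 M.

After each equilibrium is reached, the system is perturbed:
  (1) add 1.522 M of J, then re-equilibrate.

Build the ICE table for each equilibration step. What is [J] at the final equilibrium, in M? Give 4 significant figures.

[J]_eq = 7.066 M

Q₀ = 25.23 vs Keq = 6.2130e-04 ⇒ Q>K, reverse
Step 1:
                   J          M          B
  Initial      1.255      2.104      6.044
  Change       4.564      3.043     -4.564
  Equil        5.819      5.147       1.48
  solve Keq expr → x = -1.521; check Q = 6.2130e-04
Then add 1.522 M of J.
Step 2:
                   J          M          B
  Initial      7.341      5.147       1.48
  Change     -0.2745     -0.183     0.2745
  Equil        7.066      4.964      1.755
  solve Keq expr → x = 0.09149; check Q = 6.2130e-04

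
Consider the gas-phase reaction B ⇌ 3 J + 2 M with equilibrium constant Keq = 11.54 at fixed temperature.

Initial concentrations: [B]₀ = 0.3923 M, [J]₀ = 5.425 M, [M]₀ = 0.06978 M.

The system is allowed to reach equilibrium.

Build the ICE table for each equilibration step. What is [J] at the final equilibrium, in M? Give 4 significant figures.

Q₀ = 1.982 vs Keq = 11.54 ⇒ Q<K, forward
Step 1:
                  B         J         M
  init       0.3923     5.425   0.06978
  Δ        -0.04198    0.1259   0.08396
  eq         0.3503     5.551    0.1537
  solve Keq expr → x = 0.04198; check Q = 11.54

[J]_eq = 5.551 M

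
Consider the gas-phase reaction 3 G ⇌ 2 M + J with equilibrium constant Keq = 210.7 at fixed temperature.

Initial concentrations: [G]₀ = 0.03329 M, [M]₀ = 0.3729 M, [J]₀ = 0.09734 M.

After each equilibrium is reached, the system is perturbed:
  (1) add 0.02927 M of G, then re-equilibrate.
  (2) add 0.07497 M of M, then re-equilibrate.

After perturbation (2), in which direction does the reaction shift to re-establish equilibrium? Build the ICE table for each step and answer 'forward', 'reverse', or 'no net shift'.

Direction: reverse

Q₀ = 366.9 vs Keq = 210.7 ⇒ Q>K, reverse
Step 1:
                  G         M         J
  init      0.03329    0.3729   0.09734
  Δ        0.006182 -0.004121 -0.002061
  eq        0.03947    0.3688   0.09528
  solve Keq expr → x = -0.002061; check Q = 210.7
Then add 0.02927 M of G.
Step 2:
                  G         M         J
  init      0.06874    0.3688   0.09528
  Δ        -0.02677   0.01785  0.008924
  eq        0.04197    0.3866    0.1042
  solve Keq expr → x = 0.008924; check Q = 210.7
Then add 0.07497 M of M.
Step 3:
                  G         M         J
  init      0.04197    0.4616    0.1042
  Δ        0.004803 -0.003202 -0.001601
  eq        0.04677    0.4584    0.1026
  solve Keq expr → x = -0.001601; check Q = 210.7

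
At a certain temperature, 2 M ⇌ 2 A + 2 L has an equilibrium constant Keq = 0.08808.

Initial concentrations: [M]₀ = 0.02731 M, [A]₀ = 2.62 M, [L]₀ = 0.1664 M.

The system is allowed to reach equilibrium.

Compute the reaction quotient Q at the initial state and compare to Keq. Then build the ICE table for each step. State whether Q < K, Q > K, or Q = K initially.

Q₀ = 254.8 vs Keq = 0.08808 ⇒ Q>K, reverse
Step 1:
                   M          A          L
  init       0.02731       2.62     0.1664
  Δ           0.1457    -0.1457    -0.1457
  eq           0.173      2.474    0.02075
  solve Keq expr → x = -0.07283; check Q = 0.08808

Q₀ = 254.8; Q > K (proceeds reverse)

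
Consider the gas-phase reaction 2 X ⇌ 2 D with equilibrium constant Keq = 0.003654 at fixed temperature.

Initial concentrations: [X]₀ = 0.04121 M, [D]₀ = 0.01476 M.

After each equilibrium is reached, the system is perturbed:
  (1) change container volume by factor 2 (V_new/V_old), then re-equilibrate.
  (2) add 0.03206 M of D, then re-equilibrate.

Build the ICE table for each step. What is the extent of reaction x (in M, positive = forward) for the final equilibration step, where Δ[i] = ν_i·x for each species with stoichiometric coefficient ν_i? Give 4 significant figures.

x = -0.01512 M

Q₀ = 0.1283 vs Keq = 0.003654 ⇒ Q>K, reverse
Step 1:
                    X           D
  I           0.04121     0.01476
  C           0.01157    -0.01157
  E           0.05278     0.00319
  solve Keq expr → x = -0.005785; check Q = 0.003654
Then change container volume by factor 2 (V_new/V_old).
Step 2:
                    X           D
  I           0.02639    0.001595
  C                 0           0
  E           0.02639    0.001595
  solve Keq expr → x = 0; check Q = 0.003654
Then add 0.03206 M of D.
Step 3:
                    X           D
  I           0.02639     0.03366
  C           0.03023    -0.03023
  E           0.05662    0.003423
  solve Keq expr → x = -0.01512; check Q = 0.003654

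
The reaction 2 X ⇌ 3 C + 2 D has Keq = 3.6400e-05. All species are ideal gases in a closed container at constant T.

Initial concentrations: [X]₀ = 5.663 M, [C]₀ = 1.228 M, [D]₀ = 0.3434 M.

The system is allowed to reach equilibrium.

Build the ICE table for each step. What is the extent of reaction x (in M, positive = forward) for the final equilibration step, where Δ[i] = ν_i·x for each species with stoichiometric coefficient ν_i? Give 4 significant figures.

x = -0.1461 M

Q₀ = 0.006809 vs Keq = 3.6400e-05 ⇒ Q>K, reverse
Step 1:
                  X         C         D
  Initial     5.663     1.228    0.3434
  Change     0.2922   -0.4383   -0.2922
  Equil       5.955    0.7897    0.0512
  solve Keq expr → x = -0.1461; check Q = 3.6400e-05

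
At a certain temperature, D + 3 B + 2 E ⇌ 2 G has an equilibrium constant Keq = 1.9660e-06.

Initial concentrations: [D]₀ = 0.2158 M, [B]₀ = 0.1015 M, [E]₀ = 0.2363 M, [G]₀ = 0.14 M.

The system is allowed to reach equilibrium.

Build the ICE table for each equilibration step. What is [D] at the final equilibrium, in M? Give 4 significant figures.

[D]_eq = 0.2858 M

Q₀ = 1556 vs Keq = 1.9660e-06 ⇒ Q>K, reverse
Step 1:
                  D         B         E         G
  init       0.2158    0.1015    0.2363      0.14
  Δ         0.06998    0.2099      0.14     -0.14
  eq         0.2858    0.3114    0.3763 4.9013e-05
  solve Keq expr → x = -0.06998; check Q = 1.9660e-06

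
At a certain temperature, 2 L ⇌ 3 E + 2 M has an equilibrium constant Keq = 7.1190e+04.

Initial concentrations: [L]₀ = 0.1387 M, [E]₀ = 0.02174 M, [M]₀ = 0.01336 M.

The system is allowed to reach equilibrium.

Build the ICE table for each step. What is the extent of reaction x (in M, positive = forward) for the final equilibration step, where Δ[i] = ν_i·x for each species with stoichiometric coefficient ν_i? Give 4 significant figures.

Q₀ = 9.5332e-08 vs Keq = 7.1190e+04 ⇒ Q<K, forward
Step 1:
                   L          E          M
  Initial     0.1387    0.02174    0.01336
  Change     -0.1386      0.208     0.1386
  Equil   6.2713e-05     0.2297      0.152
  solve Keq expr → x = 0.06932; check Q = 7.1190e+04

x = 0.06932 M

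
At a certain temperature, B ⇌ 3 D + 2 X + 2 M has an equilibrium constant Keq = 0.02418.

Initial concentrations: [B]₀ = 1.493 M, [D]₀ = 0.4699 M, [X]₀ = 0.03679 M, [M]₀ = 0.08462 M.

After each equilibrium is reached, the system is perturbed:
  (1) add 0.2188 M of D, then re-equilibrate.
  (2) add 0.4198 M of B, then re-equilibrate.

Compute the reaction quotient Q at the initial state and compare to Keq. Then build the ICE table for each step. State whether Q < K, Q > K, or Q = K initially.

Q₀ = 6.7354e-07; Q < K (proceeds forward)

Q₀ = 6.7354e-07 vs Keq = 0.02418 ⇒ Q<K, forward
Step 1:
                    B           D           X           M
  init          1.493      0.4699     0.03679     0.08462
  Δ           -0.1797       0.539      0.3593      0.3593
  eq            1.313       1.009      0.3961      0.4439
  solve Keq expr → x = 0.1797; check Q = 0.02418
Then add 0.2188 M of D.
Step 2:
                    B           D           X           M
  init          1.313       1.228      0.3961      0.4439
  Δ           0.02073    -0.06219    -0.04146    -0.04146
  eq            1.334       1.165      0.3547      0.4025
  solve Keq expr → x = -0.02073; check Q = 0.02418
Then add 0.4198 M of B.
Step 3:
                    B           D           X           M
  init          1.754       1.165      0.3547      0.4025
  Δ         -0.009467      0.0284     0.01893     0.01893
  eq            1.744       1.194      0.3736      0.4214
  solve Keq expr → x = 0.009467; check Q = 0.02418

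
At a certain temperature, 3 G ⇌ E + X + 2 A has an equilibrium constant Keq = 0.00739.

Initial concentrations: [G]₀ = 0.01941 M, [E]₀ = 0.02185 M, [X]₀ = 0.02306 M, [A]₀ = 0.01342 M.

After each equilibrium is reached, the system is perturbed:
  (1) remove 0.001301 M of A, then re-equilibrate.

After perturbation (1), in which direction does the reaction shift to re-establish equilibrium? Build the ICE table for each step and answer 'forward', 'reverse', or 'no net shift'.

Direction: forward

Q₀ = 0.01241 vs Keq = 0.00739 ⇒ Q>K, reverse
Step 1:
                  G         E         X         A
  Initial   0.01941   0.02185   0.02306   0.01342
  Change   0.001838 -6.1268e-04 -6.1268e-04 -0.001225
  Equil     0.02125   0.02124   0.02245   0.01219
  solve Keq expr → x = -6.1268e-04; check Q = 0.00739
Then remove 0.001301 M of A.
Step 2:
                  G         E         X         A
  Initial   0.02125   0.02124   0.02245   0.01089
  Change  -7.6805e-04 2.5602e-04 2.5602e-04 5.1203e-04
  Equil     0.02048   0.02149    0.0227   0.01141
  solve Keq expr → x = 2.5602e-04; check Q = 0.00739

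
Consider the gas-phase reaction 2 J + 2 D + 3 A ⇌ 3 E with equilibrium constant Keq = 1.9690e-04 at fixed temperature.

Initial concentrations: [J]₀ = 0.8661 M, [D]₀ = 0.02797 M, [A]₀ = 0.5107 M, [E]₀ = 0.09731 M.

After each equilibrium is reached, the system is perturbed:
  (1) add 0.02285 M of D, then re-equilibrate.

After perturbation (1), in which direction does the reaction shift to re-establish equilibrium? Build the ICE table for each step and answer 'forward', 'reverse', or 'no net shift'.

Direction: forward

Q₀ = 11.79 vs Keq = 1.9690e-04 ⇒ Q>K, reverse
Step 1:
                   J          D          A          E
  Initial     0.8661    0.02797     0.5107    0.09731
  Change     0.06047    0.06047    0.09071   -0.09071
  Equil       0.9266    0.08844     0.6014   0.006601
  solve Keq expr → x = -0.03024; check Q = 1.9690e-04
Then add 0.02285 M of D.
Step 2:
                   J          D          A          E
  Initial     0.9266     0.1113     0.6014   0.006601
  Change  -6.9578e-04 -6.9578e-04  -0.001044   0.001044
  Equil       0.9259     0.1106     0.6004   0.007645
  solve Keq expr → x = 3.4789e-04; check Q = 1.9690e-04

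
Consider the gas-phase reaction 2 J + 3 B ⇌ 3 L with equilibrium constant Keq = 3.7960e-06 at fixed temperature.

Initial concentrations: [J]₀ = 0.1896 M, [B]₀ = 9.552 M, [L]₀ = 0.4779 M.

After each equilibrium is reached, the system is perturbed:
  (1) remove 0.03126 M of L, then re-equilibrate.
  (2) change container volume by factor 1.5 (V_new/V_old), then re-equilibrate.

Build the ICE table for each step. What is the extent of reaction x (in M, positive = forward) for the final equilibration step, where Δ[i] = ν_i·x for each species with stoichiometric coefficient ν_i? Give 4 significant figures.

Q₀ = 0.003484 vs Keq = 3.7960e-06 ⇒ Q>K, reverse
Step 1:
                   J          B          L
  Initial     0.1896      9.552     0.4779
  Change      0.2581     0.3872    -0.3872
  Equil       0.4477      9.939    0.09074
  solve Keq expr → x = -0.1291; check Q = 3.7960e-06
Then remove 0.03126 M of L.
Step 2:
                   J          B          L
  Initial     0.4477      9.939    0.05948
  Change    -0.01895   -0.02843    0.02843
  Equil       0.4288      9.911    0.08791
  solve Keq expr → x = 0.009476; check Q = 3.7960e-06
Then change container volume by factor 1.5 (V_new/V_old).
Step 3:
                   J          B          L
  Initial     0.2858      6.607     0.0586
  Change    0.008599     0.0129    -0.0129
  Equil       0.2944       6.62    0.04571
  solve Keq expr → x = -0.0043; check Q = 3.7960e-06

x = -0.0043 M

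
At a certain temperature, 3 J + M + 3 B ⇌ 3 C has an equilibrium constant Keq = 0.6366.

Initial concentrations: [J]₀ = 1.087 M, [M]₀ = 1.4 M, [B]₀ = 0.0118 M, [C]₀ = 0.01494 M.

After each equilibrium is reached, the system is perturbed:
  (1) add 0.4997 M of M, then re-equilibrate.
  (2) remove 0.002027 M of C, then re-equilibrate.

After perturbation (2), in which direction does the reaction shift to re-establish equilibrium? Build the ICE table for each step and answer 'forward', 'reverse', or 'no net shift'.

Direction: forward

Q₀ = 1.129 vs Keq = 0.6366 ⇒ Q>K, reverse
Step 1:
                  J         M         B         C
  init        1.087       1.4    0.0118   0.01494
  Δ        0.001261 4.2018e-04  0.001261 -0.001261
  eq          1.088       1.4   0.01306   0.01368
  solve Keq expr → x = -4.2018e-04; check Q = 0.6366
Then add 0.4997 M of M.
Step 2:
                  J         M         B         C
  init        1.088       1.9   0.01306   0.01368
  Δ       -6.7384e-04 -2.2461e-04 -6.7384e-04 6.7384e-04
  eq          1.088       1.9   0.01239   0.01435
  solve Keq expr → x = 2.2461e-04; check Q = 0.6366
Then remove 0.002027 M of C.
Step 3:
                  J         M         B         C
  init        1.088       1.9   0.01239   0.01233
  Δ       -9.3335e-04 -3.1112e-04 -9.3335e-04 9.3335e-04
  eq          1.087       1.9   0.01145   0.01326
  solve Keq expr → x = 3.1112e-04; check Q = 0.6366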